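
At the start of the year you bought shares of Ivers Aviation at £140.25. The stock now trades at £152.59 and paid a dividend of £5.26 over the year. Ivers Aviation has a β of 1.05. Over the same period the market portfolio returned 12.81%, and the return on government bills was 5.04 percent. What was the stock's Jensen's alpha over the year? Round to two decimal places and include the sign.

Realised HPR = (P1 + D1 − P0) / P0 = (152.59 + 5.26 − 140.25) / 140.25 = 17.60 / 140.25 = 12.5490%
MRP = 12.81% − 5.04% = 7.77%
CAPM required = R_f + β·MRP = 5.04% + 1.05 × 7.77% = 13.1985%
α = realised − required = 12.5490% − 13.1985% = -0.65%

-0.65%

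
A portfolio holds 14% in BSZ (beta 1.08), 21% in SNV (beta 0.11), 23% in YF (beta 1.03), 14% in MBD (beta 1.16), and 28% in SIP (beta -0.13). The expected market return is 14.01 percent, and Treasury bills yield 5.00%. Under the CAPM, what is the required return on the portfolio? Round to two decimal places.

9.84%

β_P = Σ w_i β_i = 0.14×1.08 + 0.21×0.11 + 0.23×1.03 + 0.14×1.16 + 0.28×-0.13 = 0.5372
MRP = 14.01% − 5.00% = 9.01%
E(R_P) = R_f + β_P × MRP = 5.00% + 0.5372 × 9.01% = 9.84%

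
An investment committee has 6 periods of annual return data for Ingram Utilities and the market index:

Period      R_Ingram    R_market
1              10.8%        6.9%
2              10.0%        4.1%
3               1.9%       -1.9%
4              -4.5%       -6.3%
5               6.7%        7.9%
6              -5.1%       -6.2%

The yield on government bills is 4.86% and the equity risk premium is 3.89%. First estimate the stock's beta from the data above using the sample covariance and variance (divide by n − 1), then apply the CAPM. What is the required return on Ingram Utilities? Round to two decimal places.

Mean R_i = (10.8 + 10.0 + 1.9 − 4.5 + 6.7 − 5.1) / 6 = 3.3000%
Mean R_m = (6.9 + 4.1 − 1.9 − 6.3 + 7.9 − 6.2) / 6 = 0.7500%
Σ(R_i − R̄_i)(R_m − R̄_m) = 209.9600  ⇒  Cov = 209.9600 / 5 = 41.9920
Σ(R_m − R̄_m)² = 205.1950  ⇒  Var(R_m) = 205.1950 / 5 = 41.0390
β = Cov / Var(R_m) = 41.9920 / 41.0390 = 1.0232
E(R) = R_f + β × MRP = 4.86% + 1.0232 × 3.89% = 8.84%

8.84%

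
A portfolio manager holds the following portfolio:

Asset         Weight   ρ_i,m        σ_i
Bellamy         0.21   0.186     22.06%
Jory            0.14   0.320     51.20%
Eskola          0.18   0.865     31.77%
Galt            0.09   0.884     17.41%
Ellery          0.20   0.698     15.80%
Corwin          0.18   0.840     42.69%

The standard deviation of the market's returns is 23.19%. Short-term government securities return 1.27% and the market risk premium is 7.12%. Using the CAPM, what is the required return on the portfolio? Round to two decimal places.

β_Bellamy = 0.186 × 22.06% / 23.19% = 0.1769
β_Jory = 0.320 × 51.20% / 23.19% = 0.7065
β_Eskola = 0.865 × 31.77% / 23.19% = 1.1850
β_Galt = 0.884 × 17.41% / 23.19% = 0.6637
β_Ellery = 0.698 × 15.80% / 23.19% = 0.4756
β_Corwin = 0.840 × 42.69% / 23.19% = 1.5463
β_P = Σ w_i β_i = 0.21×0.1769 + 0.14×0.7065 + 0.18×1.1850 + 0.09×0.6637 + 0.20×0.4756 + 0.18×1.5463 = 0.7825
E(R_P) = R_f + β_P × MRP = 1.27% + 0.7825 × 7.12% = 6.84%

6.84%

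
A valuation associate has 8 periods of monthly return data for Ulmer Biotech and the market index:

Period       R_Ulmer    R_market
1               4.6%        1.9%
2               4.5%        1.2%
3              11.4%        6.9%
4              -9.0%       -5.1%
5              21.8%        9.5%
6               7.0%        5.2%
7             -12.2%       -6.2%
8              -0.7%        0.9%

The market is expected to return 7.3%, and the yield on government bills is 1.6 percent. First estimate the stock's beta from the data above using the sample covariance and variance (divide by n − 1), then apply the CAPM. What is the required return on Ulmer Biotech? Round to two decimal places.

Mean R_i = (4.6 + 4.5 + 11.4 − 9.0 + 21.8 + 7.0 − 12.2 − 0.7) / 8 = 3.4250%
Mean R_m = (1.9 + 1.2 + 6.9 − 5.1 + 9.5 + 5.2 − 6.2 + 0.9) / 8 = 1.7875%
Σ(R_i − R̄_i)(R_m − R̄_m) = 408.2325  ⇒  Cov = 408.2325 / 7 = 58.3189
Σ(R_m − R̄_m)² = 209.6488  ⇒  Var(R_m) = 209.6488 / 7 = 29.9498
β = Cov / Var(R_m) = 58.3189 / 29.9498 = 1.9472
MRP = 7.3% − 1.6% = 5.70%
E(R) = R_f + β × MRP = 1.6% + 1.9472 × 5.7% = 12.70%

12.70%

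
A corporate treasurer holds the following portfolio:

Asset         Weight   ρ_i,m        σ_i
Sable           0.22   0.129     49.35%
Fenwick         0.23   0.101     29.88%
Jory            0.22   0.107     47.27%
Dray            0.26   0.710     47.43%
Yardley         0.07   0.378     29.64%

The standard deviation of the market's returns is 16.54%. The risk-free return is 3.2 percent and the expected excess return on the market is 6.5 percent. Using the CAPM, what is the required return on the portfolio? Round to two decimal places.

β_Sable = 0.129 × 49.35% / 16.54% = 0.3849
β_Fenwick = 0.101 × 29.88% / 16.54% = 0.1825
β_Jory = 0.107 × 47.27% / 16.54% = 0.3058
β_Dray = 0.710 × 47.43% / 16.54% = 2.0360
β_Yardley = 0.378 × 29.64% / 16.54% = 0.6774
β_P = Σ w_i β_i = 0.22×0.3849 + 0.23×0.1825 + 0.22×0.3058 + 0.26×2.0360 + 0.07×0.6774 = 0.7707
E(R_P) = R_f + β_P × MRP = 3.2% + 0.7707 × 6.5% = 8.21%

8.21%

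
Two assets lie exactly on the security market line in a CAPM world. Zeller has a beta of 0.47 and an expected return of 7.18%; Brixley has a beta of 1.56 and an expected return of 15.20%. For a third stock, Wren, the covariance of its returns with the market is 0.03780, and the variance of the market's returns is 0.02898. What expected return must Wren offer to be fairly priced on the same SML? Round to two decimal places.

MRP = (15.20% − 7.18%) / (1.56 − 0.47) = 7.3578%
R_f = 7.18% − 0.47 × 7.3578% = 3.7218%
β_Wren = Cov / Var(R_m) = 0.03780 / 0.02898 = 1.3043
E(R_Wren) = R_f + β × MRP = 3.7218% + 1.3043 × 7.3578% = 13.32%

13.32%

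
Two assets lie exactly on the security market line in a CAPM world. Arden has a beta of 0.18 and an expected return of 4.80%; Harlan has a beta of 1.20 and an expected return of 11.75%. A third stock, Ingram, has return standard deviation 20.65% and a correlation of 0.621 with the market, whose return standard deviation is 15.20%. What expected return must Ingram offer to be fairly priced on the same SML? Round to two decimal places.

9.32%

MRP = (11.75% − 4.80%) / (1.20 − 0.18) = 6.8137%
R_f = 4.80% − 0.18 × 6.8137% = 3.5735%
β_Ingram = ρ·σ_i/σ_m = 0.621 × 20.65 / 15.20 = 0.8437
E(R_Ingram) = R_f + β × MRP = 3.5735% + 0.8437 × 6.8137% = 9.32%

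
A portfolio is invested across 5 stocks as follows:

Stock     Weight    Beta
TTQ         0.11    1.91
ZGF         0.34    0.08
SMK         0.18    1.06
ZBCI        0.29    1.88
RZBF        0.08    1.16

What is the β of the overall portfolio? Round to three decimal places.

β_P = Σ w_i β_i = 0.11×1.91 + 0.34×0.08 + 0.18×1.06 + 0.29×1.88 + 0.08×1.16 = 1.0661

1.066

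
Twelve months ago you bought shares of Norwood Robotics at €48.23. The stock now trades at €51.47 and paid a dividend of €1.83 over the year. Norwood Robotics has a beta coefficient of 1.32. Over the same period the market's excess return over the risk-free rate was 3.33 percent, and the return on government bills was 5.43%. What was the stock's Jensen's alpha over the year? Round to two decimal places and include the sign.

Realised HPR = (P1 + D1 − P0) / P0 = (51.47 + 1.83 − 48.23) / 48.23 = 5.07 / 48.23 = 10.5121%
CAPM required = R_f + β·MRP = 5.43% + 1.32 × 3.33% = 9.8256%
α = realised − required = 10.5121% − 9.8256% = +0.69%

+0.69%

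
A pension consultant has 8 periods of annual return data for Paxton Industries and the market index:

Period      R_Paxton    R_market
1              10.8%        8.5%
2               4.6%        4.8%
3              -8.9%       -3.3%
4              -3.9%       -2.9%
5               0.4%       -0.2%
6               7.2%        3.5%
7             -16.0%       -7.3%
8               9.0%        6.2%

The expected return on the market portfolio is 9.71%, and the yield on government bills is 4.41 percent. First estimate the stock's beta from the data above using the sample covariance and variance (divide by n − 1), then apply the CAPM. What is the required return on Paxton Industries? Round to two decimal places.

13.30%

Mean R_i = (10.8 + 4.6 − 8.9 − 3.9 + 0.4 + 7.2 − 16.0 + 9.0) / 8 = 0.4000%
Mean R_m = (8.5 + 4.8 − 3.3 − 2.9 − 0.2 + 3.5 − 7.3 + 6.2) / 8 = 1.1625%
Σ(R_i − R̄_i)(R_m − R̄_m) = 348.5600  ⇒  Cov = 348.5600 / 7 = 49.7943
Σ(R_m − R̄_m)² = 207.7988  ⇒  Var(R_m) = 207.7988 / 7 = 29.6855
β = Cov / Var(R_m) = 49.7943 / 29.6855 = 1.6774
MRP = 9.71% − 4.41% = 5.30%
E(R) = R_f + β × MRP = 4.41% + 1.6774 × 5.30% = 13.30%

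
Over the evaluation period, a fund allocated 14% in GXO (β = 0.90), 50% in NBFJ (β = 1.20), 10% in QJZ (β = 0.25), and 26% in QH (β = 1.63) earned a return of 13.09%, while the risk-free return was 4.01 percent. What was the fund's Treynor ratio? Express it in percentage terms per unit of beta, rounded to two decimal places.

7.73%

β_P = 0.14×0.90 + 0.50×1.20 + 0.10×0.25 + 0.26×1.63 = 1.1748
Treynor = (R_P − R_f) / β_P = (13.09% − 4.01%) / 1.1748 = 9.08% / 1.1748 = 7.73%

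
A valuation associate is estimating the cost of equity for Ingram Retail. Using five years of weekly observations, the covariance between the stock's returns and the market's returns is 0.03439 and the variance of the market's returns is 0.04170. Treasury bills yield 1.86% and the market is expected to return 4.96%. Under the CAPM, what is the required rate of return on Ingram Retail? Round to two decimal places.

4.42%

β = Cov(R_i, R_m) / Var(R_m) = 0.03439 / 0.04170 = 0.8247
MRP = 4.96% − 1.86% = 3.10%
E(R) = R_f + β × MRP = 1.86% + 0.8247 × 3.10% = 4.42%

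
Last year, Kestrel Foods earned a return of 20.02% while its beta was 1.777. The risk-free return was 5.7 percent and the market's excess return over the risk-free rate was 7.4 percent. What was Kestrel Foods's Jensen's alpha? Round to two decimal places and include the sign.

CAPM benchmark = R_f + β(R_m − R_f) = 5.7% + 1.777 × 7.4% = 18.8498%
α = actual − benchmark = 20.02% − 18.8498% = +1.17%

+1.17%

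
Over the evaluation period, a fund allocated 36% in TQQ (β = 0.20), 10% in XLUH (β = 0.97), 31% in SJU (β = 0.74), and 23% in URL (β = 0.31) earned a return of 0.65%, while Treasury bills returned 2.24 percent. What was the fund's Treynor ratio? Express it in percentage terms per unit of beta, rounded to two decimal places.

β_P = 0.36×0.20 + 0.10×0.97 + 0.31×0.74 + 0.23×0.31 = 0.4697
Treynor = (R_P − R_f) / β_P = (0.65% − 2.24%) / 0.4697 = -1.59% / 0.4697 = -3.39%

-3.39%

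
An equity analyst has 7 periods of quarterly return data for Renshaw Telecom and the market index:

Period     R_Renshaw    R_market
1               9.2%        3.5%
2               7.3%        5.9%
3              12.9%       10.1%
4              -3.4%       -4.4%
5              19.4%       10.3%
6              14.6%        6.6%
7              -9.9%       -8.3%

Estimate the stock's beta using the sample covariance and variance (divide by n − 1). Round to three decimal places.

Mean R_i = (9.2 + 7.3 + 12.9 − 3.4 + 19.4 + 14.6 − 9.9) / 7 = 7.1571%
Mean R_m = (3.5 + 5.9 + 10.1 − 4.4 + 10.3 + 6.6 − 8.3) / 7 = 3.3857%
Σ(R_i − R̄_i)(R_m − R̄_m) = 429.2457  ⇒  Cov = 429.2457 / 6 = 71.5410
Σ(R_m − R̄_m)² = 306.7286  ⇒  Var(R_m) = 306.7286 / 6 = 51.1214
β = Cov / Var(R_m) = 71.5410 / 51.1214 = 1.3994

1.399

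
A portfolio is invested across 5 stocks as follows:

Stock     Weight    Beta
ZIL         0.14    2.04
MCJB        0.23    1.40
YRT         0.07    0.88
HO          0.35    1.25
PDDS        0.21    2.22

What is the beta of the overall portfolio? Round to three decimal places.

β_P = Σ w_i β_i = 0.14×2.04 + 0.23×1.40 + 0.07×0.88 + 0.35×1.25 + 0.21×2.22 = 1.5729

1.573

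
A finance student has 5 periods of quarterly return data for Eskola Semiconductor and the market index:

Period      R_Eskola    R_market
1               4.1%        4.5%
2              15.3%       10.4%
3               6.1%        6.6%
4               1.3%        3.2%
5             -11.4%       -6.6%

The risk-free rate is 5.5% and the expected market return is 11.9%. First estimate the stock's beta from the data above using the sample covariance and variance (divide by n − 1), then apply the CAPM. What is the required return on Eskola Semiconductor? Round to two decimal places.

Mean R_i = (4.1 + 15.3 + 6.1 + 1.3 − 11.4) / 5 = 3.0800%
Mean R_m = (4.5 + 10.4 + 6.6 + 3.2 − 6.6) / 5 = 3.6200%
Σ(R_i − R̄_i)(R_m − R̄_m) = 241.4820  ⇒  Cov = 241.4820 / 4 = 60.3705
Σ(R_m − R̄_m)² = 160.2480  ⇒  Var(R_m) = 160.2480 / 4 = 40.0620
β = Cov / Var(R_m) = 60.3705 / 40.0620 = 1.5069
MRP = 11.9% − 5.5% = 6.40%
E(R) = R_f + β × MRP = 5.5% + 1.5069 × 6.4% = 15.14%

15.14%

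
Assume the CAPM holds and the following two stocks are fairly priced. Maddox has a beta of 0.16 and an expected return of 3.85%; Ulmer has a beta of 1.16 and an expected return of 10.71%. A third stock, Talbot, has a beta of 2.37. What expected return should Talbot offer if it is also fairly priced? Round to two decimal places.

19.01%

MRP (SML slope) = (10.71% − 3.85%) / (1.16 − 0.16) = 6.86% / 1.00 = 6.8600%
R_f (intercept) = 3.85% − 0.16 × 6.8600% = 2.7524%
E(R_Talbot) = R_f + β × MRP = 2.7524% + 2.37 × 6.8600% = 19.01%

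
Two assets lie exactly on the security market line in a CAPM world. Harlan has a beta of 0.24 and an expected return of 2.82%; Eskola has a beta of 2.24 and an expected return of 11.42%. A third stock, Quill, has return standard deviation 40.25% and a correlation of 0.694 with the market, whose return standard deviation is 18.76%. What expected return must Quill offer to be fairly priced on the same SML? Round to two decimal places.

8.19%

MRP = (11.42% − 2.82%) / (2.24 − 0.24) = 4.3000%
R_f = 2.82% − 0.24 × 4.3000% = 1.7880%
β_Quill = ρ·σ_i/σ_m = 0.694 × 40.25 / 18.76 = 1.4890
E(R_Quill) = R_f + β × MRP = 1.7880% + 1.4890 × 4.3000% = 8.19%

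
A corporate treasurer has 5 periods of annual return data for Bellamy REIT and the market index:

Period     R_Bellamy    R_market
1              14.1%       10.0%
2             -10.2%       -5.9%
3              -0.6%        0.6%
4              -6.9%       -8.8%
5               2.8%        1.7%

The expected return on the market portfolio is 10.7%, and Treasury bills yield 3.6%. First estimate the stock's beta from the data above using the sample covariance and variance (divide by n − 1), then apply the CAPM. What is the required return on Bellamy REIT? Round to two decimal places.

Mean R_i = (14.1 − 10.2 − 0.6 − 6.9 + 2.8) / 5 = -0.1600%
Mean R_m = (10.0 − 5.9 + 0.6 − 8.8 + 1.7) / 5 = -0.4800%
Σ(R_i − R̄_i)(R_m − R̄_m) = 265.9160  ⇒  Cov = 265.9160 / 4 = 66.4790
Σ(R_m − R̄_m)² = 214.3480  ⇒  Var(R_m) = 214.3480 / 4 = 53.5870
β = Cov / Var(R_m) = 66.4790 / 53.5870 = 1.2406
MRP = 10.7% − 3.6% = 7.10%
E(R) = R_f + β × MRP = 3.6% + 1.2406 × 7.1% = 12.41%

12.41%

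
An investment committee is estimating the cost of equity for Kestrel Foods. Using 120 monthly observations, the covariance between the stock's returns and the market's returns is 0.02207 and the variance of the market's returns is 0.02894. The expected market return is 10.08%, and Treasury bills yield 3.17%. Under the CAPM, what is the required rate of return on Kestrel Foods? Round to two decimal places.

β = Cov(R_i, R_m) / Var(R_m) = 0.02207 / 0.02894 = 0.7626
MRP = 10.08% − 3.17% = 6.91%
E(R) = R_f + β × MRP = 3.17% + 0.7626 × 6.91% = 8.44%

8.44%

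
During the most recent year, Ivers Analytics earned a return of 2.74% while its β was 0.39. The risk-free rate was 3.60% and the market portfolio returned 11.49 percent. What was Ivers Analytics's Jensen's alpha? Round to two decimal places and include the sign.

Market excess return = 11.49% − 3.60% = 7.89%
CAPM benchmark = R_f + β(R_m − R_f) = 3.60% + 0.39 × 7.89% = 6.6771%
α = actual − benchmark = 2.74% − 6.6771% = -3.94%

-3.94%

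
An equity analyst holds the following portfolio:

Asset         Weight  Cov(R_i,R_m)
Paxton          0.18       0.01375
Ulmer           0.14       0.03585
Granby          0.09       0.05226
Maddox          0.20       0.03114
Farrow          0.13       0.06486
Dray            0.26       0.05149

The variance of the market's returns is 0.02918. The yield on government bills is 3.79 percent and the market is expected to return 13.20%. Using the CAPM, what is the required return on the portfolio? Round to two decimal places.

16.77%

β_Paxton = 0.01375 / 0.02918 = 0.4712
β_Ulmer = 0.03585 / 0.02918 = 1.2286
β_Granby = 0.05226 / 0.02918 = 1.7910
β_Maddox = 0.03114 / 0.02918 = 1.0672
β_Farrow = 0.06486 / 0.02918 = 2.2228
β_Dray = 0.05149 / 0.02918 = 1.7646
β_P = Σ w_i β_i = 0.18×0.4712 + 0.14×1.2286 + 0.09×1.7910 + 0.20×1.0672 + 0.13×2.2228 + 0.26×1.7646 = 1.3792
MRP = 13.20% − 3.79% = 9.41%
E(R_P) = R_f + β_P × MRP = 3.79% + 1.3792 × 9.41% = 16.77%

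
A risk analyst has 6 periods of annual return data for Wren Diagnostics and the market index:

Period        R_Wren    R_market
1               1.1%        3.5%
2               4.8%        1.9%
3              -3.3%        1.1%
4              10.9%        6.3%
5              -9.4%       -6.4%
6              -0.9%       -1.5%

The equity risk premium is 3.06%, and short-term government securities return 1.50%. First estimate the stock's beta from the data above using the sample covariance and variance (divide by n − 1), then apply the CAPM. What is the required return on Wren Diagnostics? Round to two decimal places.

Mean R_i = (1.1 + 4.8 − 3.3 + 10.9 − 9.4 − 0.9) / 6 = 0.5333%
Mean R_m = (3.5 + 1.9 + 1.1 + 6.3 − 6.4 − 1.5) / 6 = 0.8167%
Σ(R_i − R̄_i)(R_m − R̄_m) = 136.9067  ⇒  Cov = 136.9067 / 5 = 27.3813
Σ(R_m − R̄_m)² = 95.9683  ⇒  Var(R_m) = 95.9683 / 5 = 19.1937
β = Cov / Var(R_m) = 27.3813 / 19.1937 = 1.4266
E(R) = R_f + β × MRP = 1.50% + 1.4266 × 3.06% = 5.87%

5.87%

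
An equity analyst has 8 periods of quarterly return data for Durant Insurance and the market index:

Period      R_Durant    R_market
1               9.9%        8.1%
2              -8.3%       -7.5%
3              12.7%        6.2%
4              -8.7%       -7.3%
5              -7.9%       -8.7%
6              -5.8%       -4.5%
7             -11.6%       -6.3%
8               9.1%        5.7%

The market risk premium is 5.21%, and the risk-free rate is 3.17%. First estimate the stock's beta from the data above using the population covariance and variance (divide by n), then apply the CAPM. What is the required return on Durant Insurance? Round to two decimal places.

Mean R_i = (9.9 − 8.3 + 12.7 − 8.7 − 7.9 − 5.8 − 11.6 + 9.1) / 8 = -1.3250%
Mean R_m = (8.1 − 7.5 + 6.2 − 7.3 − 8.7 − 4.5 − 6.3 + 5.7) / 8 = -1.7875%
Σ(R_i − R̄_i)(R_m − R̄_m) = 485.5225  ⇒  Cov = 485.5225 / 8 = 60.6903
Σ(R_m − R̄_m)² = 356.1488  ⇒  Var(R_m) = 356.1488 / 8 = 44.5186
β = Cov / Var(R_m) = 60.6903 / 44.5186 = 1.3633
E(R) = R_f + β × MRP = 3.17% + 1.3633 × 5.21% = 10.27%

10.27%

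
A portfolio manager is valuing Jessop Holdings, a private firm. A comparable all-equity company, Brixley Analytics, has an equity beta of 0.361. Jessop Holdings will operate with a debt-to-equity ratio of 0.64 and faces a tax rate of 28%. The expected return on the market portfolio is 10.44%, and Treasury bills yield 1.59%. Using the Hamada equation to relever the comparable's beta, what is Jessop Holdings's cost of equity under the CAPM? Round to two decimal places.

6.26%

β_L = β_U × [1 + (1 − t)(D/E)] = 0.361 × [1 + (1 − 0.28) × 0.64]
    = 0.361 × [1 + 0.72 × 0.64] = 0.361 × 1.4608 = 0.5273
MRP = 10.44% − 1.59% = 8.85%
E(R) = R_f + β_L × MRP = 1.59% + 0.5273 × 8.85% = 6.26%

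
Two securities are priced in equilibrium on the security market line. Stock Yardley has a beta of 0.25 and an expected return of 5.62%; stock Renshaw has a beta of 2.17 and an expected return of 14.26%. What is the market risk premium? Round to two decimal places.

Both satisfy E(R) = R_f + β·MRP, so the slope of the SML is
MRP = (14.26% − 5.62%) / (2.17 − 0.25) = 8.64% / 1.92 = 4.5000%

4.50%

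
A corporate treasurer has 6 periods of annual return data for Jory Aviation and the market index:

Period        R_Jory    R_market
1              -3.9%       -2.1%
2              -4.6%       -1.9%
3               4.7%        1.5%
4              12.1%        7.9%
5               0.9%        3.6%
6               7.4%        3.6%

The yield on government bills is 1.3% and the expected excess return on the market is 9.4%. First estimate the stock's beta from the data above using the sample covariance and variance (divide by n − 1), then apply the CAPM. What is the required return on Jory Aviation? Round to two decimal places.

16.23%

Mean R_i = (-3.9 − 4.6 + 4.7 + 12.1 + 0.9 + 7.4) / 6 = 2.7667%
Mean R_m = (-2.1 − 1.9 + 1.5 + 7.9 + 3.6 + 3.6) / 6 = 2.1000%
Σ(R_i − R̄_i)(R_m − R̄_m) = 114.5900  ⇒  Cov = 114.5900 / 5 = 22.9180
Σ(R_m − R̄_m)² = 72.1400  ⇒  Var(R_m) = 72.1400 / 5 = 14.4280
β = Cov / Var(R_m) = 22.9180 / 14.4280 = 1.5884
E(R) = R_f + β × MRP = 1.3% + 1.5884 × 9.4% = 16.23%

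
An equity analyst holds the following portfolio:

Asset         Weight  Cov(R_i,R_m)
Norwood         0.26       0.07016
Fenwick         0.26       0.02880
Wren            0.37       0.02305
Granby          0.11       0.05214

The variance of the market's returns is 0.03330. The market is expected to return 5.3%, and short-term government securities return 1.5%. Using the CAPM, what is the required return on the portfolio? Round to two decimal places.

β_Norwood = 0.07016 / 0.03330 = 2.1069
β_Fenwick = 0.02880 / 0.03330 = 0.8649
β_Wren = 0.02305 / 0.03330 = 0.6922
β_Granby = 0.05214 / 0.03330 = 1.5658
β_P = Σ w_i β_i = 0.26×2.1069 + 0.26×0.8649 + 0.37×0.6922 + 0.11×1.5658 = 1.2010
MRP = 5.3% − 1.5% = 3.80%
E(R_P) = R_f + β_P × MRP = 1.5% + 1.2010 × 3.8% = 6.06%

6.06%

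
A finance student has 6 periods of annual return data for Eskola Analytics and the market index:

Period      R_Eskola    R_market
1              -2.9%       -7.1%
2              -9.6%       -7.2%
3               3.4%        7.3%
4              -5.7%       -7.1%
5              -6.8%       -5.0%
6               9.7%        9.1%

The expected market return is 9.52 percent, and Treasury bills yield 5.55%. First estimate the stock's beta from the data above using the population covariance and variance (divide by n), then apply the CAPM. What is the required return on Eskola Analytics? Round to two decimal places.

8.99%

Mean R_i = (-2.9 − 9.6 + 3.4 − 5.7 − 6.8 + 9.7) / 6 = -1.9833%
Mean R_m = (-7.1 − 7.2 + 7.3 − 7.1 − 5.0 + 9.1) / 6 = -1.6667%
Σ(R_i − R̄_i)(R_m − R̄_m) = 257.4367  ⇒  Cov = 257.4367 / 6 = 42.9061
Σ(R_m − R̄_m)² = 297.0933  ⇒  Var(R_m) = 297.0933 / 6 = 49.5156
β = Cov / Var(R_m) = 42.9061 / 49.5156 = 0.8665
MRP = 9.52% − 5.55% = 3.97%
E(R) = R_f + β × MRP = 5.55% + 0.8665 × 3.97% = 8.99%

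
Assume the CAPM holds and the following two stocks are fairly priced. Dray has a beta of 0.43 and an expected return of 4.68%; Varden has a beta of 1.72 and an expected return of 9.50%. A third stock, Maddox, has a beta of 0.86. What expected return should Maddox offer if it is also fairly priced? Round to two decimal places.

MRP (SML slope) = (9.50% − 4.68%) / (1.72 − 0.43) = 4.82% / 1.29 = 3.7364%
R_f (intercept) = 4.68% − 0.43 × 3.7364% = 3.0733%
E(R_Maddox) = R_f + β × MRP = 3.0733% + 0.86 × 3.7364% = 6.29%

6.29%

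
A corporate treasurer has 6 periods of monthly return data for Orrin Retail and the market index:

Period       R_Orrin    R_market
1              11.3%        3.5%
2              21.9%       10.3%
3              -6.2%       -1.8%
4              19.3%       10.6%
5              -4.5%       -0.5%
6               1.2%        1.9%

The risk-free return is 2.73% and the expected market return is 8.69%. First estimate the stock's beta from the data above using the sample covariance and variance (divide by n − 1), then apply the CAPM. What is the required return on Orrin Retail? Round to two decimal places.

Mean R_i = (11.3 + 21.9 − 6.2 + 19.3 − 4.5 + 1.2) / 6 = 7.1667%
Mean R_m = (3.5 + 10.3 − 1.8 + 10.6 − 0.5 + 1.9) / 6 = 4.0000%
Σ(R_i − R̄_i)(R_m − R̄_m) = 313.3900  ⇒  Cov = 313.3900 / 5 = 62.6780
Σ(R_m − R̄_m)² = 141.8000  ⇒  Var(R_m) = 141.8000 / 5 = 28.3600
β = Cov / Var(R_m) = 62.6780 / 28.3600 = 2.2101
MRP = 8.69% − 2.73% = 5.96%
E(R) = R_f + β × MRP = 2.73% + 2.2101 × 5.96% = 15.90%

15.90%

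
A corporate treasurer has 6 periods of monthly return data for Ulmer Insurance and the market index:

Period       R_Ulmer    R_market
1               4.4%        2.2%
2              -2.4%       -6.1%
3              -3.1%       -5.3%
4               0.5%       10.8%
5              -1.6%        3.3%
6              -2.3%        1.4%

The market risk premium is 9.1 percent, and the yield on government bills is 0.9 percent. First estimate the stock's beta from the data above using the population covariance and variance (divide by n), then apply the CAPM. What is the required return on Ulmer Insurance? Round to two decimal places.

Mean R_i = (4.4 − 2.4 − 3.1 + 0.5 − 1.6 − 2.3) / 6 = -0.7500%
Mean R_m = (2.2 − 6.1 − 5.3 + 10.8 + 3.3 + 1.4) / 6 = 1.0500%
Σ(R_i − R̄_i)(R_m − R̄_m) = 42.3750  ⇒  Cov = 42.3750 / 6 = 7.0625
Σ(R_m − R̄_m)² = 193.0150  ⇒  Var(R_m) = 193.0150 / 6 = 32.1692
β = Cov / Var(R_m) = 7.0625 / 32.1692 = 0.2195
E(R) = R_f + β × MRP = 0.9% + 0.2195 × 9.1% = 2.90%

2.90%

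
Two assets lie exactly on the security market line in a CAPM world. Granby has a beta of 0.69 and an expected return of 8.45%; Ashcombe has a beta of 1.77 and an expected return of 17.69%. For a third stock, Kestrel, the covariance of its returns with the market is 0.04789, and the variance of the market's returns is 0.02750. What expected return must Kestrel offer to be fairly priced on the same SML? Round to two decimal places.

MRP = (17.69% − 8.45%) / (1.77 − 0.69) = 8.5556%
R_f = 8.45% − 0.69 × 8.5556% = 2.5466%
β_Kestrel = Cov / Var(R_m) = 0.04789 / 0.02750 = 1.7415
E(R_Kestrel) = R_f + β × MRP = 2.5466% + 1.7415 × 8.5556% = 17.45%

17.45%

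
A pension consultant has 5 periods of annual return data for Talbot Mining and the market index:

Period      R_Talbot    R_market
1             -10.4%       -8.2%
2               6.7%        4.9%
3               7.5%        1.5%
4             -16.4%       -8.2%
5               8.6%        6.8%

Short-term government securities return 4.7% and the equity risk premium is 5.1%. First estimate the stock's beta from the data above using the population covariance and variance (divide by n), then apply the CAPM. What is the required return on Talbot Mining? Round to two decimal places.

12.66%

Mean R_i = (-10.4 + 6.7 + 7.5 − 16.4 + 8.6) / 5 = -0.8000%
Mean R_m = (-8.2 + 4.9 + 1.5 − 8.2 + 6.8) / 5 = -0.6400%
Σ(R_i − R̄_i)(R_m − R̄_m) = 319.7600  ⇒  Cov = 319.7600 / 5 = 63.9520
Σ(R_m − R̄_m)² = 204.9320  ⇒  Var(R_m) = 204.9320 / 5 = 40.9864
β = Cov / Var(R_m) = 63.9520 / 40.9864 = 1.5603
E(R) = R_f + β × MRP = 4.7% + 1.5603 × 5.1% = 12.66%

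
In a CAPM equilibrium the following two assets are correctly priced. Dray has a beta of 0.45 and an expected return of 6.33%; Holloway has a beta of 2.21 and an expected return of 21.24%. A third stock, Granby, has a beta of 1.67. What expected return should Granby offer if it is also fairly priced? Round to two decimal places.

16.67%

MRP (SML slope) = (21.24% − 6.33%) / (2.21 − 0.45) = 14.91% / 1.76 = 8.4716%
R_f (intercept) = 6.33% − 0.45 × 8.4716% = 2.5178%
E(R_Granby) = R_f + β × MRP = 2.5178% + 1.67 × 8.4716% = 16.67%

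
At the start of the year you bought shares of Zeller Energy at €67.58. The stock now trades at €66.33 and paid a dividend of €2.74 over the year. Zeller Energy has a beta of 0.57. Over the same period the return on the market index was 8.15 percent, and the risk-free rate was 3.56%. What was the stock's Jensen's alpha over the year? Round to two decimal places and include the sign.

-3.97%

Realised HPR = (P1 + D1 − P0) / P0 = (66.33 + 2.74 − 67.58) / 67.58 = 1.49 / 67.58 = 2.2048%
MRP = 8.15% − 3.56% = 4.59%
CAPM required = R_f + β·MRP = 3.56% + 0.57 × 4.59% = 6.1763%
α = realised − required = 2.2048% − 6.1763% = -3.97%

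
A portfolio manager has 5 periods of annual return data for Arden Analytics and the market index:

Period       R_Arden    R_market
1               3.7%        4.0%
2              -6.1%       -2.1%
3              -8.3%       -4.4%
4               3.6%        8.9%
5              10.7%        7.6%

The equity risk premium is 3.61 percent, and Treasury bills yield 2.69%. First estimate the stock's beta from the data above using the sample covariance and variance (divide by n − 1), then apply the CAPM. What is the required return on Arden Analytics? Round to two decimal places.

Mean R_i = (3.7 − 6.1 − 8.3 + 3.6 + 10.7) / 5 = 0.7200%
Mean R_m = (4.0 − 2.1 − 4.4 + 8.9 + 7.6) / 5 = 2.8000%
Σ(R_i − R̄_i)(R_m − R̄_m) = 167.4100  ⇒  Cov = 167.4100 / 4 = 41.8525
Σ(R_m − R̄_m)² = 137.5400  ⇒  Var(R_m) = 137.5400 / 4 = 34.3850
β = Cov / Var(R_m) = 41.8525 / 34.3850 = 1.2172
E(R) = R_f + β × MRP = 2.69% + 1.2172 × 3.61% = 7.08%

7.08%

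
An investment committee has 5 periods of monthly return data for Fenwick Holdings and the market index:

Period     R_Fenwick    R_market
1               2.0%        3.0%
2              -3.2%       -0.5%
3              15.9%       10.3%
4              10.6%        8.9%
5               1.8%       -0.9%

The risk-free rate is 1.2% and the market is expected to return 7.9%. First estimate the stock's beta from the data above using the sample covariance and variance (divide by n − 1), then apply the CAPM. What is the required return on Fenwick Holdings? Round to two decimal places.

Mean R_i = (2.0 − 3.2 + 15.9 + 10.6 + 1.8) / 5 = 5.4200%
Mean R_m = (3.0 − 0.5 + 10.3 + 8.9 − 0.9) / 5 = 4.1600%
Σ(R_i − R̄_i)(R_m − R̄_m) = 151.3540  ⇒  Cov = 151.3540 / 4 = 37.8385
Σ(R_m − R̄_m)² = 108.8320  ⇒  Var(R_m) = 108.8320 / 4 = 27.2080
β = Cov / Var(R_m) = 37.8385 / 27.2080 = 1.3907
MRP = 7.9% − 1.2% = 6.70%
E(R) = R_f + β × MRP = 1.2% + 1.3907 × 6.7% = 10.52%

10.52%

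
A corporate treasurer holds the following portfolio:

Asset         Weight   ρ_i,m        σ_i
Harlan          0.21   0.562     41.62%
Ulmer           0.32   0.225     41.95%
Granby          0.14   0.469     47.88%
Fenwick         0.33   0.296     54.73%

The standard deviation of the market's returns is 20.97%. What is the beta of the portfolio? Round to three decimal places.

0.783

β_Harlan = 0.562 × 41.62% / 20.97% = 1.1154
β_Ulmer = 0.225 × 41.95% / 20.97% = 0.4501
β_Granby = 0.469 × 47.88% / 20.97% = 1.0708
β_Fenwick = 0.296 × 54.73% / 20.97% = 0.7725
β_P = Σ w_i β_i = 0.21×1.1154 + 0.32×0.4501 + 0.14×1.0708 + 0.33×0.7725 = 0.7831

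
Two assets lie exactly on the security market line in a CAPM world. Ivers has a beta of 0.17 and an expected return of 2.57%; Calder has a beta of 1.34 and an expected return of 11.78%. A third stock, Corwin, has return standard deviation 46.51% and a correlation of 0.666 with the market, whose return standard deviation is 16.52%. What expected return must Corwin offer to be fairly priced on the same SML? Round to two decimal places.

MRP = (11.78% − 2.57%) / (1.34 − 0.17) = 7.8718%
R_f = 2.57% − 0.17 × 7.8718% = 1.2318%
β_Corwin = ρ·σ_i/σ_m = 0.666 × 46.51 / 16.52 = 1.8750
E(R_Corwin) = R_f + β × MRP = 1.2318% + 1.8750 × 7.8718% = 15.99%

15.99%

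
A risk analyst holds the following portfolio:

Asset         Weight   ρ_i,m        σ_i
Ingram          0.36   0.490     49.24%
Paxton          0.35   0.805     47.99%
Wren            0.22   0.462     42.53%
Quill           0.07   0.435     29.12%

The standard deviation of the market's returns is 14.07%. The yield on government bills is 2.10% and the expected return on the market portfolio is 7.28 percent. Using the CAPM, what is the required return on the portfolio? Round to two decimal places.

12.19%

β_Ingram = 0.490 × 49.24% / 14.07% = 1.7148
β_Paxton = 0.805 × 47.99% / 14.07% = 2.7457
β_Wren = 0.462 × 42.53% / 14.07% = 1.3965
β_Quill = 0.435 × 29.12% / 14.07% = 0.9003
β_P = Σ w_i β_i = 0.36×1.7148 + 0.35×2.7457 + 0.22×1.3965 + 0.07×0.9003 = 1.9486
MRP = 7.28% − 2.10% = 5.18%
E(R_P) = R_f + β_P × MRP = 2.10% + 1.9486 × 5.18% = 12.19%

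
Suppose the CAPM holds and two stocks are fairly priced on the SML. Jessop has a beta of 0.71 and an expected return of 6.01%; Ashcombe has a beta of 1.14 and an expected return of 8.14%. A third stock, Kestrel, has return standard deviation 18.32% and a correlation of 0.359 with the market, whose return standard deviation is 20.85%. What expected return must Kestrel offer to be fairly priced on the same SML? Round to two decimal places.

MRP = (8.14% − 6.01%) / (1.14 − 0.71) = 4.9535%
R_f = 6.01% − 0.71 × 4.9535% = 2.4930%
β_Kestrel = ρ·σ_i/σ_m = 0.359 × 18.32 / 20.85 = 0.3154
E(R_Kestrel) = R_f + β × MRP = 2.4930% + 0.3154 × 4.9535% = 4.06%

4.06%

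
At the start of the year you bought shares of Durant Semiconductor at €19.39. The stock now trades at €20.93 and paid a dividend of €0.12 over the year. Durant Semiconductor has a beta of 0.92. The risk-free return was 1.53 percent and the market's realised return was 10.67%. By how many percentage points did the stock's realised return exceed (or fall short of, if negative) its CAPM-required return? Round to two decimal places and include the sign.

Realised HPR = (P1 + D1 − P0) / P0 = (20.93 + 0.12 − 19.39) / 19.39 = 1.66 / 19.39 = 8.5611%
MRP = 10.67% − 1.53% = 9.14%
CAPM required = R_f + β·MRP = 1.53% + 0.92 × 9.14% = 9.9388%
α = realised − required = 8.5611% − 9.9388% = -1.38%

-1.38%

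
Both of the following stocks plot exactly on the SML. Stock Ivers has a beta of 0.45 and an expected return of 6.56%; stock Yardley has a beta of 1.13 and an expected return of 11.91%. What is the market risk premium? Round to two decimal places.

Both satisfy E(R) = R_f + β·MRP, so the slope of the SML is
MRP = (11.91% − 6.56%) / (1.13 − 0.45) = 5.35% / 0.68 = 7.8676%

7.87%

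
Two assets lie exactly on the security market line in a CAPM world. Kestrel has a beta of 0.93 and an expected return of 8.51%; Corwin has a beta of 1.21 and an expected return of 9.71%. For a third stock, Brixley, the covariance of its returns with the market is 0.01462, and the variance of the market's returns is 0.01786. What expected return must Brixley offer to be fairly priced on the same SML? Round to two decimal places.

MRP = (9.71% − 8.51%) / (1.21 − 0.93) = 4.2857%
R_f = 8.51% − 0.93 × 4.2857% = 4.5243%
β_Brixley = Cov / Var(R_m) = 0.01462 / 0.01786 = 0.8186
E(R_Brixley) = R_f + β × MRP = 4.5243% + 0.8186 × 4.2857% = 8.03%

8.03%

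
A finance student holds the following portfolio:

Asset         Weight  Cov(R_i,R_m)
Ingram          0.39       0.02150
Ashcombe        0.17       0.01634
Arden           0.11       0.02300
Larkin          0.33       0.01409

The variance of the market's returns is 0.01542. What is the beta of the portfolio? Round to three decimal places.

1.190

β_Ingram = 0.02150 / 0.01542 = 1.3943
β_Ashcombe = 0.01634 / 0.01542 = 1.0597
β_Arden = 0.02300 / 0.01542 = 1.4916
β_Larkin = 0.01409 / 0.01542 = 0.9137
β_P = Σ w_i β_i = 0.39×1.3943 + 0.17×1.0597 + 0.11×1.4916 + 0.33×0.9137 = 1.1895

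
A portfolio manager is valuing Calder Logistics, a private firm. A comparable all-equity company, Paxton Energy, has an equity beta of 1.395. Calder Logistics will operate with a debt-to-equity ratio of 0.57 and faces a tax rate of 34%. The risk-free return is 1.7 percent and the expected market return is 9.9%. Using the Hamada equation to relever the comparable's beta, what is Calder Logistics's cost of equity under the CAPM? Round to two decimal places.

β_L = β_U × [1 + (1 − t)(D/E)] = 1.395 × [1 + (1 − 0.34) × 0.57]
    = 1.395 × [1 + 0.66 × 0.57] = 1.395 × 1.3762 = 1.9198
MRP = 9.9% − 1.7% = 8.20%
E(R) = R_f + β_L × MRP = 1.7% + 1.9198 × 8.2% = 17.44%

17.44%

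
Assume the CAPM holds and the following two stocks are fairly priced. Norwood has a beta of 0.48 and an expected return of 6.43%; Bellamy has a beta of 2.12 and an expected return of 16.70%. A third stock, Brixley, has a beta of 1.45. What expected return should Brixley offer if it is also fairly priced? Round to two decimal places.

MRP (SML slope) = (16.70% − 6.43%) / (2.12 − 0.48) = 10.27% / 1.64 = 6.2622%
R_f (intercept) = 6.43% − 0.48 × 6.2622% = 3.4241%
E(R_Brixley) = R_f + β × MRP = 3.4241% + 1.45 × 6.2622% = 12.50%

12.50%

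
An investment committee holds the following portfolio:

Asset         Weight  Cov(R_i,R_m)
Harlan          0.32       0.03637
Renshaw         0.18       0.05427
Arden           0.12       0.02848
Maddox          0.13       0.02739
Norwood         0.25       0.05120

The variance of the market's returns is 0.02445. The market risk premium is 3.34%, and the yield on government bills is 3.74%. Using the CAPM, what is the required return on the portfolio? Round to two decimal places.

9.37%

β_Harlan = 0.03637 / 0.02445 = 1.4875
β_Renshaw = 0.05427 / 0.02445 = 2.2196
β_Arden = 0.02848 / 0.02445 = 1.1648
β_Maddox = 0.02739 / 0.02445 = 1.1202
β_Norwood = 0.05120 / 0.02445 = 2.0941
β_P = Σ w_i β_i = 0.32×1.4875 + 0.18×2.2196 + 0.12×1.1648 + 0.13×1.1202 + 0.25×2.0941 = 1.6845
E(R_P) = R_f + β_P × MRP = 3.74% + 1.6845 × 3.34% = 9.37%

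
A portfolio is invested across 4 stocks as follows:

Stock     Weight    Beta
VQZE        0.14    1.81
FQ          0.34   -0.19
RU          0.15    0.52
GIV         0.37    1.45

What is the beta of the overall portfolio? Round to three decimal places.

β_P = Σ w_i β_i = 0.14×1.81 + 0.34×-0.19 + 0.15×0.52 + 0.37×1.45 = 0.8033

0.803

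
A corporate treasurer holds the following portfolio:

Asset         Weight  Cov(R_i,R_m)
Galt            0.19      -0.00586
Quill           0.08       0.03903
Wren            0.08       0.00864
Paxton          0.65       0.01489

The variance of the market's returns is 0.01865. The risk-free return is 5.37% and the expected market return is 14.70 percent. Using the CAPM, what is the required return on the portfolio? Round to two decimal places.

11.56%

β_Galt = -0.00586 / 0.01865 = -0.3142
β_Quill = 0.03903 / 0.01865 = 2.0928
β_Wren = 0.00864 / 0.01865 = 0.4633
β_Paxton = 0.01489 / 0.01865 = 0.7984
β_P = Σ w_i β_i = 0.19×-0.3142 + 0.08×2.0928 + 0.08×0.4633 + 0.65×0.7984 = 0.6638
MRP = 14.70% − 5.37% = 9.33%
E(R_P) = R_f + β_P × MRP = 5.37% + 0.6638 × 9.33% = 11.56%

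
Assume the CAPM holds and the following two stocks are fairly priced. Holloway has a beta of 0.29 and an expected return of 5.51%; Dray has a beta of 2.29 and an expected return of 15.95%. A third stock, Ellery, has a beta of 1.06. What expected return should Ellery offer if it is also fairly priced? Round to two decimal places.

MRP (SML slope) = (15.95% − 5.51%) / (2.29 − 0.29) = 10.44% / 2.00 = 5.2200%
R_f (intercept) = 5.51% − 0.29 × 5.2200% = 3.9962%
E(R_Ellery) = R_f + β × MRP = 3.9962% + 1.06 × 5.2200% = 9.53%

9.53%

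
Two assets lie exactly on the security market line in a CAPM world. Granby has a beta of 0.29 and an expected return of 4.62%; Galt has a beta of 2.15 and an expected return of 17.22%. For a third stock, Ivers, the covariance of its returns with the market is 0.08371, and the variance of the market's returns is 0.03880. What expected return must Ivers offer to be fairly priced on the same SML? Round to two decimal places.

MRP = (17.22% − 4.62%) / (2.15 − 0.29) = 6.7742%
R_f = 4.62% − 0.29 × 6.7742% = 2.6555%
β_Ivers = Cov / Var(R_m) = 0.08371 / 0.03880 = 2.1575
E(R_Ivers) = R_f + β × MRP = 2.6555% + 2.1575 × 6.7742% = 17.27%

17.27%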